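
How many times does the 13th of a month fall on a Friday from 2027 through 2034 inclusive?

12

Friday-the-13ths by year:
2027: Aug
2028: Oct
2029: Apr, Jul
2030: Sep, Dec
2031: Jun
2032: Feb, Aug
2033: May
2034: Jan, Oct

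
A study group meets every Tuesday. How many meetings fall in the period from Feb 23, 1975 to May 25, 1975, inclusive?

Feb 23, 1975 is a Sunday.
The range spans 92 days (inclusive of both endpoints).
92 = 7 × 13 + 1, so there are 13 full weeks plus 1 extra day.
Each full week contributes one Tuesday: 13 so far.
The 1 extra day is Sunday — none qualify.
Total: 13 + 0 = 13.

13 Tuesdays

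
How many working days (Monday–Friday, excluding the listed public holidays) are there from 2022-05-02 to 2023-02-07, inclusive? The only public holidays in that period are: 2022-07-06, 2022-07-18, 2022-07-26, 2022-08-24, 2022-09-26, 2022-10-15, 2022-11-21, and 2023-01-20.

195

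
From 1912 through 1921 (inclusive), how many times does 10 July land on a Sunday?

Day of week of July 10 in each year:
1912: Wed, 1913: Thu, 1914: Fri, 1915: Sat, 1916: Mon, 1917: Tue, 1918: Wed, 1919: Thu, 1920: Sat, 1921: Sun ✓
Sundays: 1921.

1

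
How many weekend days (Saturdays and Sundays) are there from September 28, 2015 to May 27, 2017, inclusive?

September 28, 2015 is a Monday.
The range spans 608 days (inclusive of both endpoints).
608 = 7 × 86 + 6, so there are 86 full weeks plus 6 extra days.
Each full week contributes 2 weekend days (Sat, Sun): 86 × 2 = 172.
The 6 extra days are Monday, Tuesday, Wednesday, Thursday, Friday, Saturday — 1 of them qualifies.
Total: 172 + 1 = 173.

173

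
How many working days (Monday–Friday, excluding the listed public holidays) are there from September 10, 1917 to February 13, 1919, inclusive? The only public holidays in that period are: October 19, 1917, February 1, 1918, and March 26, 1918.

September 10, 1917 is a Monday.
That's 522 days from start to end, counting both.
522 = 7 × 74 + 4, so there are 74 full weeks plus 4 extra days.
Each full week contributes 5 weekdays (Mon–Fri): 74 × 5 = 370.
The 4 extra days are Monday, Tuesday, Wednesday, Thursday — 4 of them qualify.
Total: 370 + 4 = 374.
Holidays: October 19, 1917 (Fri); February 1, 1918 (Fri); March 26, 1918 (Tue).
All 3 holidays fall on weekdays, so subtract 3.
Business days: 374 − 3 = 371.

371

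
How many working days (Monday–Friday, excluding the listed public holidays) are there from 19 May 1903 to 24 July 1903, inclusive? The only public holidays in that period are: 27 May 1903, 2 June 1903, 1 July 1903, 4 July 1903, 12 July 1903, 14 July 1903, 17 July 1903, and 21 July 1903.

19 May 1903 is a Tuesday.
The range spans 67 days (inclusive of both endpoints).
67 = 7 × 9 + 4, so there are 9 full weeks plus 4 extra days.
Each full week contributes 5 weekdays (Mon–Fri): 9 × 5 = 45.
The 4 extra days are Tuesday, Wednesday, Thursday, Friday — 4 of them qualify.
Total: 45 + 4 = 49.
Holidays: 27 May 1903 (Wed); 2 June 1903 (Tue); 1 July 1903 (Wed); 4 July 1903 (Sat); 12 July 1903 (Sun); 14 July 1903 (Tue); 17 July 1903 (Fri); 21 July 1903 (Tue).
6 of the 8 holidays fall on weekdays; the rest are weekends and were already excluded.
Business days: 49 − 6 = 43.

43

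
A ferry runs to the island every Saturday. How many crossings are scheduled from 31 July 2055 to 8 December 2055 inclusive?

31 July 2055 is a Saturday.
From 31 July 2055 to 8 December 2055 is 131 days inclusive.
131 = 7 × 18 + 5, so there are 18 full weeks plus 5 extra days.
Each full week contributes one Saturday: 18 so far.
The 5 extra days are Sat, Sun, Mon, Tue, Wed — 1 of them qualifies.
Total: 18 + 1 = 19.

19 Saturdays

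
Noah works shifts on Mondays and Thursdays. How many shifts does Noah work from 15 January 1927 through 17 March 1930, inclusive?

331

15 January 1927 is a Saturday.
The range spans 1158 days (inclusive of both endpoints).
1158 = 7 × 165 + 3, so there are 165 full weeks plus 3 extra days.
Each full week contributes 2 days from the set (Mon, Thu): 165 × 2 = 330.
The 3 extra days are Sat, Sun, Mon — 1 of them qualifies.
Total: 330 + 1 = 331.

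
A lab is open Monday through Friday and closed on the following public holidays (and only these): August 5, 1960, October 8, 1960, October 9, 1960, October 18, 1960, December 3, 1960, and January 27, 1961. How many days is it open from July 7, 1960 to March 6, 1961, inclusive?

170 working days

July 7, 1960 is a Thursday.
The range spans 243 days (inclusive of both endpoints).
243 = 7 × 34 + 5, so there are 34 full weeks plus 5 extra days.
Each full week contributes 5 weekdays (Mon–Fri): 34 × 5 = 170.
The 5 extra days are Thursday, Friday, Saturday, Sunday, Monday — 3 of them qualify.
Total: 170 + 3 = 173.
Holidays: August 5, 1960 (Fri); October 8, 1960 (Sat); October 9, 1960 (Sun); October 18, 1960 (Tue); December 3, 1960 (Sat); January 27, 1961 (Fri).
3 of the 6 holidays fall on weekdays; the rest are weekends and were already excluded.
Business days: 173 − 3 = 170.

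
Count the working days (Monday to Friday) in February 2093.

20 weekdays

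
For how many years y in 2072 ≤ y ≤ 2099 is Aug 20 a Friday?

Day of week of August 20 in each year:
2072: Sat, 2073: Sun, 2074: Mon, 2075: Tue, 2076: Thu, 2077: Fri ✓, 2078: Sat, 2079: Sun, 2080: Tue, 2081: Wed, 2082: Thu, 2083: Fri ✓, 2084: Sun, 2085: Mon, 2086: Tue, 2087: Wed, 2088: Fri ✓, 2089: Sat, 2090: Sun, 2091: Mon, 2092: Wed, 2093: Thu, 2094: Fri ✓, 2095: Sat, 2096: Mon, 2097: Tue, 2098: Wed, 2099: Thu
Fridays: 2077, 2083, 2088, 2094.

4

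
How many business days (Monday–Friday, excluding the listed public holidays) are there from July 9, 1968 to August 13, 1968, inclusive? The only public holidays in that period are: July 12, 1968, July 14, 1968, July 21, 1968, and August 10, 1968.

25

July 9, 1968 is a Tuesday.
From July 9, 1968 to August 13, 1968 is 36 days inclusive.
36 = 7 × 5 + 1, so there are 5 full weeks plus 1 extra day.
Each full week contributes 5 weekdays (Mon–Fri): 5 × 5 = 25.
The 1 extra day is Tuesday — 1 of them qualifies.
Total: 25 + 1 = 26.
Holidays: July 12, 1968 (Fri); July 14, 1968 (Sun); July 21, 1968 (Sun); August 10, 1968 (Sat).
1 of the 4 holidays fall on weekdays; the rest are weekends and were already excluded.
Business days: 26 − 1 = 25.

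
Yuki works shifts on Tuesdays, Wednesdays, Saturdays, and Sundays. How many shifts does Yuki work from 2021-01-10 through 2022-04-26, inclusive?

270

2021-01-10 is a Sunday.
The range spans 472 days (inclusive of both endpoints).
472 = 7 × 67 + 3, so there are 67 full weeks plus 3 extra days.
Each full week contributes 4 days from the set (Tue, Wed, Sat, Sun): 67 × 4 = 268.
The 3 extra days are Sun, Mon, Tue — 2 of them qualify.
Total: 268 + 2 = 270.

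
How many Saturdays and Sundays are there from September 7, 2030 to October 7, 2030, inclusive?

September 7, 2030 is a Saturday.
The range spans 31 days (inclusive of both endpoints).
31 = 7 × 4 + 3, so there are 4 full weeks plus 3 extra days.
Each full week contributes 2 weekend days (Sat, Sun): 4 × 2 = 8.
The 3 extra days are Sat, Sun, Mon — 2 of them qualify.
Total: 8 + 2 = 10.

10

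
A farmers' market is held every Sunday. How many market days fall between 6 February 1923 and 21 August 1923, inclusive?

6 February 1923 is a Tuesday.
From 6 February 1923 to 21 August 1923 is 197 days inclusive.
197 = 7 × 28 + 1, so there are 28 full weeks plus 1 extra day.
Each full week contributes one Sunday: 28 so far.
The 1 extra day is Tue — none qualify.
Total: 28 + 0 = 28.

28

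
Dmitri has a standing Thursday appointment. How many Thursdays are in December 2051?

December 1, 2051 is a Friday.
From December 1, 2051 to December 31, 2051 is 31 days inclusive.
31 = 7 × 4 + 3, so there are 4 full weeks plus 3 extra days.
Each full week contributes one Thursday: 4 so far.
The 3 extra days are Friday, Saturday, Sunday — none qualify.
Total: 4 + 0 = 4.

4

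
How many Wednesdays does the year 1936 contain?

53

1936-01-01 is a Wednesday.
The range spans 366 days (inclusive of both endpoints).
366 = 7 × 52 + 2, so there are 52 full weeks plus 2 extra days.
Each full week contributes one Wednesday: 52 so far.
The 2 extra days are Wednesday, Thursday — 1 of them qualifies.
Total: 52 + 1 = 53.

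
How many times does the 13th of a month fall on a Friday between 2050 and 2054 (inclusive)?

Friday-the-13ths by year:
2050: May
2051: Jan, Oct
2052: Sep, Dec
2053: Jun
2054: Feb, Mar, Nov

9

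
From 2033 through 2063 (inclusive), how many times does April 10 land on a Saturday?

4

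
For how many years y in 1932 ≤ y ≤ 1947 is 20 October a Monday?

2

Day of week of October 20 in each year:
1932: Thu, 1933: Fri, 1934: Sat, 1935: Sun, 1936: Tue, 1937: Wed, 1938: Thu, 1939: Fri, 1940: Sun, 1941: Mon ✓, 1942: Tue, 1943: Wed, 1944: Fri, 1945: Sat, 1946: Sun, 1947: Mon ✓
Mondays: 1941, 1947.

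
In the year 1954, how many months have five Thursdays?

A month has five Thursdays exactly when Thursday falls within its first (length − 28) days.
Jan: 31 days, starts Fri → 5 of Fri, Sat, Sun
Feb: 28 days, starts Mon → 5 of (none)
Mar: 31 days, starts Mon → 5 of Mon, Tue, Wed
Apr: 30 days, starts Thu → 5 of Thu, Fri ✓
May: 31 days, starts Sat → 5 of Sat, Sun, Mon
Jun: 30 days, starts Tue → 5 of Tue, Wed
Jul: 31 days, starts Thu → 5 of Thu, Fri, Sat ✓
Aug: 31 days, starts Sun → 5 of Sun, Mon, Tue
Sep: 30 days, starts Wed → 5 of Wed, Thu ✓
Oct: 31 days, starts Fri → 5 of Fri, Sat, Sun
Nov: 30 days, starts Mon → 5 of Mon, Tue
Dec: 31 days, starts Wed → 5 of Wed, Thu, Fri ✓
Months with five Thursdays: Apr, Jul, Sep, Dec.

4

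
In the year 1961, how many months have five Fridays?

4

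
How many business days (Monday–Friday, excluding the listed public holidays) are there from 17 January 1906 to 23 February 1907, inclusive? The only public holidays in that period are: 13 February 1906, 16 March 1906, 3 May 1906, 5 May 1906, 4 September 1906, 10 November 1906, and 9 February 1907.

284 business days

17 January 1906 is a Wednesday.
The range spans 403 days (inclusive of both endpoints).
403 = 7 × 57 + 4, so there are 57 full weeks plus 4 extra days.
Each full week contributes 5 weekdays (Mon–Fri): 57 × 5 = 285.
The 4 extra days are Wed, Thu, Fri, Sat — 3 of them qualify.
Total: 285 + 3 = 288.
Holidays: 13 February 1906 (Tue); 16 March 1906 (Fri); 3 May 1906 (Thu); 5 May 1906 (Sat); 4 September 1906 (Tue); 10 November 1906 (Sat); 9 February 1907 (Sat).
4 of the 7 holidays fall on weekdays; the rest are weekends and were already excluded.
Business days: 288 − 4 = 284.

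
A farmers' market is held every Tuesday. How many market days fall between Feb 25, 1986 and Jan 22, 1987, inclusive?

Feb 25, 1986 is a Tuesday.
The range spans 332 days (inclusive of both endpoints).
332 = 7 × 47 + 3, so there are 47 full weeks plus 3 extra days.
Each full week contributes one Tuesday: 47 so far.
The 3 extra days are Tuesday, Wednesday, Thursday — 1 of them qualifies.
Total: 47 + 1 = 48.

48 Tuesdays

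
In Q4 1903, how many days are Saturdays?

1903-10-01 is a Thursday.
The range spans 92 days (inclusive of both endpoints).
92 = 7 × 13 + 1, so there are 13 full weeks plus 1 extra day.
Each full week contributes one Saturday: 13 so far.
The 1 extra day is Thursday — none qualify.
Total: 13 + 0 = 13.

13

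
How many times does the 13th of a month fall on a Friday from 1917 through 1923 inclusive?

Friday-the-13ths by year:
1917: Apr, Jul
1918: Sep, Dec
1919: Jun
1920: Feb, Aug
1921: May
1922: Jan, Oct
1923: Apr, Jul

12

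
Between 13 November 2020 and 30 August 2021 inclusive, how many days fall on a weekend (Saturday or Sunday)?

13 November 2020 is a Friday.
That's 291 days from start to end, counting both.
291 = 7 × 41 + 4, so there are 41 full weeks plus 4 extra days.
Each full week contributes 2 weekend days (Sat, Sun): 41 × 2 = 82.
The 4 extra days are Friday, Saturday, Sunday, Monday — 2 of them qualify.
Total: 82 + 2 = 84.

84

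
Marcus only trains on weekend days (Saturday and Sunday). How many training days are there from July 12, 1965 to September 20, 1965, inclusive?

July 12, 1965 is a Monday.
From July 12, 1965 to September 20, 1965 is 71 days inclusive.
71 = 7 × 10 + 1, so there are 10 full weeks plus 1 extra day.
Each full week contributes 2 weekend days (Sat, Sun): 10 × 2 = 20.
The 1 extra day is Monday — none qualify.
Total: 20 + 0 = 20.

20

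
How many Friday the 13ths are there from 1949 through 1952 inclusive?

6

Friday-the-13ths by year:
1949: May
1950: Jan, Oct
1951: Apr, Jul
1952: Jun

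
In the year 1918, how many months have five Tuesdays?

A month has five Tuesdays exactly when Tuesday falls within its first (length − 28) days.
Jan: 31 days, starts Tue → 5 of Tue, Wed, Thu ✓
Feb: 28 days, starts Fri → 5 of (none)
Mar: 31 days, starts Fri → 5 of Fri, Sat, Sun
Apr: 30 days, starts Mon → 5 of Mon, Tue ✓
May: 31 days, starts Wed → 5 of Wed, Thu, Fri
Jun: 30 days, starts Sat → 5 of Sat, Sun
Jul: 31 days, starts Mon → 5 of Mon, Tue, Wed ✓
Aug: 31 days, starts Thu → 5 of Thu, Fri, Sat
Sep: 30 days, starts Sun → 5 of Sun, Mon
Oct: 31 days, starts Tue → 5 of Tue, Wed, Thu ✓
Nov: 30 days, starts Fri → 5 of Fri, Sat
Dec: 31 days, starts Sun → 5 of Sun, Mon, Tue ✓
Months with five Tuesdays: Jan, Apr, Jul, Oct, Dec.

5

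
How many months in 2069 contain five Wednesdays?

A month has five Wednesdays exactly when Wednesday falls within its first (length − 28) days.
Jan: 31 days, starts Tue → 5 of Tue, Wed, Thu ✓
Feb: 28 days, starts Fri → 5 of (none)
Mar: 31 days, starts Fri → 5 of Fri, Sat, Sun
Apr: 30 days, starts Mon → 5 of Mon, Tue
May: 31 days, starts Wed → 5 of Wed, Thu, Fri ✓
Jun: 30 days, starts Sat → 5 of Sat, Sun
Jul: 31 days, starts Mon → 5 of Mon, Tue, Wed ✓
Aug: 31 days, starts Thu → 5 of Thu, Fri, Sat
Sep: 30 days, starts Sun → 5 of Sun, Mon
Oct: 31 days, starts Tue → 5 of Tue, Wed, Thu ✓
Nov: 30 days, starts Fri → 5 of Fri, Sat
Dec: 31 days, starts Sun → 5 of Sun, Mon, Tue
Months with five Wednesdays: Jan, May, Jul, Oct.

4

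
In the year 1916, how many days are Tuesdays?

52

1 January 1916 is a Saturday.
The range spans 366 days (inclusive of both endpoints).
366 = 7 × 52 + 2, so there are 52 full weeks plus 2 extra days.
Each full week contributes one Tuesday: 52 so far.
The 2 extra days are Saturday, Sunday — none qualify.
Total: 52 + 0 = 52.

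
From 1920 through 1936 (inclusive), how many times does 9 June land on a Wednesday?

2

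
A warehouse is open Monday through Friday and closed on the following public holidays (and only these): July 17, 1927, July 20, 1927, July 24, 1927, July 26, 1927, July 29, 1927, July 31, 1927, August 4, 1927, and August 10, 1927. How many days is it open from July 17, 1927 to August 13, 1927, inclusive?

July 17, 1927 is a Sunday.
The range spans 28 days (inclusive of both endpoints).
28 = 7 × 4, so the span is exactly 4 full weeks.
Each full week contributes 5 weekdays (Mon–Fri): 4 × 5 = 20.
Holidays: July 17, 1927 (Sun); July 20, 1927 (Wed); July 24, 1927 (Sun); July 26, 1927 (Tue); July 29, 1927 (Fri); July 31, 1927 (Sun); August 4, 1927 (Thu); August 10, 1927 (Wed).
5 of the 8 holidays fall on weekdays; the rest are weekends and were already excluded.
Business days: 20 − 5 = 15.

15 business days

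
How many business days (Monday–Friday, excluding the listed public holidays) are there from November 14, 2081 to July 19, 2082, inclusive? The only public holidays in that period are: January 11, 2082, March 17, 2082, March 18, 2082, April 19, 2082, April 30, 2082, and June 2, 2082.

November 14, 2081 is a Friday.
That's 248 days from start to end, counting both.
248 = 7 × 35 + 3, so there are 35 full weeks plus 3 extra days.
Each full week contributes 5 weekdays (Mon–Fri): 35 × 5 = 175.
The 3 extra days are Friday, Saturday, Sunday — 1 of them qualifies.
Total: 175 + 1 = 176.
Holidays: January 11, 2082 (Sun); March 17, 2082 (Tue); March 18, 2082 (Wed); April 19, 2082 (Sun); April 30, 2082 (Thu); June 2, 2082 (Tue).
4 of the 6 holidays fall on weekdays; the rest are weekends and were already excluded.
Business days: 176 − 4 = 172.

172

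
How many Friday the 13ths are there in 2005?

The 13th falls on a Friday when the month's 13th has weekday Fri.
Jan 13 is Thu; Feb 13 is Sun; Mar 13 is Sun; Apr 13 is Wed; May 13 is Fri ✓; Jun 13 is Mon; Jul 13 is Wed; Aug 13 is Sat; Sep 13 is Tue; Oct 13 is Thu; Nov 13 is Sun; Dec 13 is Tue.
Friday the 13ths: May.

1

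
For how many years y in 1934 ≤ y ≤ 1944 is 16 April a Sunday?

Day of week of April 16 in each year:
1934: Mon, 1935: Tue, 1936: Thu, 1937: Fri, 1938: Sat, 1939: Sun ✓, 1940: Tue, 1941: Wed, 1942: Thu, 1943: Fri, 1944: Sun ✓
Sundays: 1939, 1944.

2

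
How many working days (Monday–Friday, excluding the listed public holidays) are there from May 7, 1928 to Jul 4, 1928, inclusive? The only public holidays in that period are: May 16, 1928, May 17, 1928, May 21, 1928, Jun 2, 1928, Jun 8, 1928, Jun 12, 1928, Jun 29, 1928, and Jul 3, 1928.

36

May 7, 1928 is a Monday.
From May 7, 1928 to Jul 4, 1928 is 59 days inclusive.
59 = 7 × 8 + 3, so there are 8 full weeks plus 3 extra days.
Each full week contributes 5 weekdays (Mon–Fri): 8 × 5 = 40.
The 3 extra days are Monday, Tuesday, Wednesday — 3 of them qualify.
Total: 40 + 3 = 43.
Holidays: May 16, 1928 (Wed); May 17, 1928 (Thu); May 21, 1928 (Mon); Jun 2, 1928 (Sat); Jun 8, 1928 (Fri); Jun 12, 1928 (Tue); Jun 29, 1928 (Fri); Jul 3, 1928 (Tue).
7 of the 8 holidays fall on weekdays; the rest are weekends and were already excluded.
Business days: 43 − 7 = 36.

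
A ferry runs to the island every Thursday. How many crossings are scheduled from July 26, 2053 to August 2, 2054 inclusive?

53

July 26, 2053 is a Saturday.
The range spans 373 days (inclusive of both endpoints).
373 = 7 × 53 + 2, so there are 53 full weeks plus 2 extra days.
Each full week contributes one Thursday: 53 so far.
The 2 extra days are Saturday, Sunday — none qualify.
Total: 53 + 0 = 53.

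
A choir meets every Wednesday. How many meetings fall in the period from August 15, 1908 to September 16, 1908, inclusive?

August 15, 1908 is a Saturday.
The range spans 33 days (inclusive of both endpoints).
33 = 7 × 4 + 5, so there are 4 full weeks plus 5 extra days.
Each full week contributes one Wednesday: 4 so far.
The 5 extra days are Sat, Sun, Mon, Tue, Wed — 1 of them qualifies.
Total: 4 + 1 = 5.

5 Wednesdays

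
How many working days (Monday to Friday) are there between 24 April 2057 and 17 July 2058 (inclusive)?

322

24 April 2057 is a Tuesday.
From 24 April 2057 to 17 July 2058 is 450 days inclusive.
450 = 7 × 64 + 2, so there are 64 full weeks plus 2 extra days.
Each full week contributes 5 weekdays (Mon–Fri): 64 × 5 = 320.
The 2 extra days are Tue, Wed — 2 of them qualify.
Total: 320 + 2 = 322.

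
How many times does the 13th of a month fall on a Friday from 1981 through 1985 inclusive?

Friday-the-13ths by year:
1981: Feb, Mar, Nov
1982: Aug
1983: May
1984: Jan, Apr, Jul
1985: Sep, Dec

10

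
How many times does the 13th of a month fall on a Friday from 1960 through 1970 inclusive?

Friday-the-13ths by year:
1960: May
1961: Jan, Oct
1962: Apr, Jul
1963: Sep, Dec
1964: Mar, Nov
1965: Aug
1966: May
1967: Jan, Oct
1968: Sep, Dec
1969: Jun
1970: Feb, Mar, Nov

19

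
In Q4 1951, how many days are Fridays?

13

October 1, 1951 is a Monday.
From October 1, 1951 to December 31, 1951 is 92 days inclusive.
92 = 7 × 13 + 1, so there are 13 full weeks plus 1 extra day.
Each full week contributes one Friday: 13 so far.
The 1 extra day is Monday — none qualify.
Total: 13 + 0 = 13.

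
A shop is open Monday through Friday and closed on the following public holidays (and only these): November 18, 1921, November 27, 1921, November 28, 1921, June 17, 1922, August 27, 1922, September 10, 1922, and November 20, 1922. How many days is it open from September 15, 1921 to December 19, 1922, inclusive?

326 working days

September 15, 1921 is a Thursday.
From September 15, 1921 to December 19, 1922 is 461 days inclusive.
461 = 7 × 65 + 6, so there are 65 full weeks plus 6 extra days.
Each full week contributes 5 weekdays (Mon–Fri): 65 × 5 = 325.
The 6 extra days are Thursday, Friday, Saturday, Sunday, Monday, Tuesday — 4 of them qualify.
Total: 325 + 4 = 329.
Holidays: November 18, 1921 (Fri); November 27, 1921 (Sun); November 28, 1921 (Mon); June 17, 1922 (Sat); August 27, 1922 (Sun); September 10, 1922 (Sun); November 20, 1922 (Mon).
3 of the 7 holidays fall on weekdays; the rest are weekends and were already excluded.
Business days: 329 − 3 = 326.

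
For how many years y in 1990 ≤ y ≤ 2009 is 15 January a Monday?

4

Day of week of January 15 in each year:
1990: Mon ✓, 1991: Tue, 1992: Wed, 1993: Fri, 1994: Sat, 1995: Sun, 1996: Mon ✓, 1997: Wed, 1998: Thu, 1999: Fri, 2000: Sat, 2001: Mon ✓, 2002: Tue, 2003: Wed, 2004: Thu, 2005: Sat, 2006: Sun, 2007: Mon ✓, 2008: Tue, 2009: Thu
Mondays: 1990, 1996, 2001, 2007.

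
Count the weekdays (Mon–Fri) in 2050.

1 January 2050 is a Saturday.
From 1 January 2050 to 31 December 2050 is 365 days inclusive.
365 = 7 × 52 + 1, so there are 52 full weeks plus 1 extra day.
Each full week contributes 5 weekdays (Mon–Fri): 52 × 5 = 260.
The 1 extra day is Sat — none qualify.
Total: 260 + 0 = 260.

260 weekdays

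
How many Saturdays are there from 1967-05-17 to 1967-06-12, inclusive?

4 Saturdays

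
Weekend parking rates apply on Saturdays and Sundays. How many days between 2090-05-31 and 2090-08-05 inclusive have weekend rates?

2090-05-31 is a Wednesday.
The range spans 67 days (inclusive of both endpoints).
67 = 7 × 9 + 4, so there are 9 full weeks plus 4 extra days.
Each full week contributes 2 weekend days (Sat, Sun): 9 × 2 = 18.
The 4 extra days are Wednesday, Thursday, Friday, Saturday — 1 of them qualifies.
Total: 18 + 1 = 19.

19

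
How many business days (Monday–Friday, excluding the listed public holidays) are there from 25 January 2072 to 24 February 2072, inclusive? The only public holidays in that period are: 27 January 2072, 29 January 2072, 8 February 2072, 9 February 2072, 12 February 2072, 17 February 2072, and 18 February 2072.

16

25 January 2072 is a Monday.
From 25 January 2072 to 24 February 2072 is 31 days inclusive.
31 = 7 × 4 + 3, so there are 4 full weeks plus 3 extra days.
Each full week contributes 5 weekdays (Mon–Fri): 4 × 5 = 20.
The 3 extra days are Monday, Tuesday, Wednesday — 3 of them qualify.
Total: 20 + 3 = 23.
Holidays: 27 January 2072 (Wed); 29 January 2072 (Fri); 8 February 2072 (Mon); 9 February 2072 (Tue); 12 February 2072 (Fri); 17 February 2072 (Wed); 18 February 2072 (Thu).
All 7 holidays fall on weekdays, so subtract 7.
Business days: 23 − 7 = 16.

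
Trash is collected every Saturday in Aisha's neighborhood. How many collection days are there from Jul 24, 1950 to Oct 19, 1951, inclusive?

64

Jul 24, 1950 is a Monday.
From Jul 24, 1950 to Oct 19, 1951 is 453 days inclusive.
453 = 7 × 64 + 5, so there are 64 full weeks plus 5 extra days.
Each full week contributes one Saturday: 64 so far.
The 5 extra days are Mon, Tue, Wed, Thu, Fri — none qualify.
Total: 64 + 0 = 64.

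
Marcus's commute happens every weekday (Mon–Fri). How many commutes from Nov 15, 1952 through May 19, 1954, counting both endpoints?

Nov 15, 1952 is a Saturday.
That's 551 days from start to end, counting both.
551 = 7 × 78 + 5, so there are 78 full weeks plus 5 extra days.
Each full week contributes 5 weekdays (Mon–Fri): 78 × 5 = 390.
The 5 extra days are Saturday, Sunday, Monday, Tuesday, Wednesday — 3 of them qualify.
Total: 390 + 3 = 393.

393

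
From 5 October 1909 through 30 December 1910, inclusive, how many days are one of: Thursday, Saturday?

129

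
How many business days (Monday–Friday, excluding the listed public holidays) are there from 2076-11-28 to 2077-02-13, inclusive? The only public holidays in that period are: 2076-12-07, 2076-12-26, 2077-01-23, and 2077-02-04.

53 business days

2076-11-28 is a Saturday.
The range spans 78 days (inclusive of both endpoints).
78 = 7 × 11 + 1, so there are 11 full weeks plus 1 extra day.
Each full week contributes 5 weekdays (Mon–Fri): 11 × 5 = 55.
The 1 extra day is Sat — none qualify.
Total: 55 + 0 = 55.
Holidays: 2076-12-07 (Mon); 2076-12-26 (Sat); 2077-01-23 (Sat); 2077-02-04 (Thu).
2 of the 4 holidays fall on weekdays; the rest are weekends and were already excluded.
Business days: 55 − 2 = 53.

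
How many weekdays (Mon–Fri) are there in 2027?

January 1, 2027 is a Friday.
The range spans 365 days (inclusive of both endpoints).
365 = 7 × 52 + 1, so there are 52 full weeks plus 1 extra day.
Each full week contributes 5 weekdays (Mon–Fri): 52 × 5 = 260.
The 1 extra day is Fri — 1 of them qualifies.
Total: 260 + 1 = 261.

261 weekdays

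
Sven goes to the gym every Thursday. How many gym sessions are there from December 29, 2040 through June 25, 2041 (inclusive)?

December 29, 2040 is a Saturday.
The range spans 179 days (inclusive of both endpoints).
179 = 7 × 25 + 4, so there are 25 full weeks plus 4 extra days.
Each full week contributes one Thursday: 25 so far.
The 4 extra days are Sat, Sun, Mon, Tue — none qualify.
Total: 25 + 0 = 25.

25 Thursdays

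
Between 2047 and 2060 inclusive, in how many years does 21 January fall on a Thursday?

2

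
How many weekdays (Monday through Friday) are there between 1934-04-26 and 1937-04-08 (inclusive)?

1934-04-26 is a Thursday.
The range spans 1079 days (inclusive of both endpoints).
1079 = 7 × 154 + 1, so there are 154 full weeks plus 1 extra day.
Each full week contributes 5 weekdays (Mon–Fri): 154 × 5 = 770.
The 1 extra day is Thursday — 1 of them qualifies.
Total: 770 + 1 = 771.

771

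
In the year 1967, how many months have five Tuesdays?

4

A month has five Tuesdays exactly when Tuesday falls within its first (length − 28) days.
Jan: 31 days, starts Sun → 5 of Sun, Mon, Tue ✓
Feb: 28 days, starts Wed → 5 of (none)
Mar: 31 days, starts Wed → 5 of Wed, Thu, Fri
Apr: 30 days, starts Sat → 5 of Sat, Sun
May: 31 days, starts Mon → 5 of Mon, Tue, Wed ✓
Jun: 30 days, starts Thu → 5 of Thu, Fri
Jul: 31 days, starts Sat → 5 of Sat, Sun, Mon
Aug: 31 days, starts Tue → 5 of Tue, Wed, Thu ✓
Sep: 30 days, starts Fri → 5 of Fri, Sat
Oct: 31 days, starts Sun → 5 of Sun, Mon, Tue ✓
Nov: 30 days, starts Wed → 5 of Wed, Thu
Dec: 31 days, starts Fri → 5 of Fri, Sat, Sun
Months with five Tuesdays: Jan, May, Aug, Oct.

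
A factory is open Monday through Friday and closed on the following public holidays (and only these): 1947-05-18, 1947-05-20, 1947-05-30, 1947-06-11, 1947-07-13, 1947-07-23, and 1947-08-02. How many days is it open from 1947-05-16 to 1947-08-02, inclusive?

52

1947-05-16 is a Friday.
That's 79 days from start to end, counting both.
79 = 7 × 11 + 2, so there are 11 full weeks plus 2 extra days.
Each full week contributes 5 weekdays (Mon–Fri): 11 × 5 = 55.
The 2 extra days are Friday, Saturday — 1 of them qualifies.
Total: 55 + 1 = 56.
Holidays: 1947-05-18 (Sun); 1947-05-20 (Tue); 1947-05-30 (Fri); 1947-06-11 (Wed); 1947-07-13 (Sun); 1947-07-23 (Wed); 1947-08-02 (Sat).
4 of the 7 holidays fall on weekdays; the rest are weekends and were already excluded.
Business days: 56 − 4 = 52.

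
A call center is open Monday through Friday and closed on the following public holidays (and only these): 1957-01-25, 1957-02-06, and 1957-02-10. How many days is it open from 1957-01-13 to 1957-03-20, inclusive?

1957-01-13 is a Sunday.
The range spans 67 days (inclusive of both endpoints).
67 = 7 × 9 + 4, so there are 9 full weeks plus 4 extra days.
Each full week contributes 5 weekdays (Mon–Fri): 9 × 5 = 45.
The 4 extra days are Sunday, Monday, Tuesday, Wednesday — 3 of them qualify.
Total: 45 + 3 = 48.
Holidays: 1957-01-25 (Fri); 1957-02-06 (Wed); 1957-02-10 (Sun).
2 of the 3 holidays fall on weekdays; the rest are weekends and were already excluded.
Business days: 48 − 2 = 46.

46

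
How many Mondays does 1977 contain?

1977-01-01 is a Saturday.
The range spans 365 days (inclusive of both endpoints).
365 = 7 × 52 + 1, so there are 52 full weeks plus 1 extra day.
Each full week contributes one Monday: 52 so far.
The 1 extra day is Saturday — none qualify.
Total: 52 + 0 = 52.

52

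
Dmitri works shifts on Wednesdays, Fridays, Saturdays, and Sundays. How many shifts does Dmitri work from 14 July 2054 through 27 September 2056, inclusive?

14 July 2054 is a Tuesday.
The range spans 807 days (inclusive of both endpoints).
807 = 7 × 115 + 2, so there are 115 full weeks plus 2 extra days.
Each full week contributes 4 days from the set (Wed, Fri, Sat, Sun): 115 × 4 = 460.
The 2 extra days are Tuesday, Wednesday — 1 of them qualifies.
Total: 460 + 1 = 461.

461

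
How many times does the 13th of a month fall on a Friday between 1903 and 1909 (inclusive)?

Friday-the-13ths by year:
1903: Feb, Mar, Nov
1904: May
1905: Jan, Oct
1906: Apr, Jul
1907: Sep, Dec
1908: Mar, Nov
1909: Aug

13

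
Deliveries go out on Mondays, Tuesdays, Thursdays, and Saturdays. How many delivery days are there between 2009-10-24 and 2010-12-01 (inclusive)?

2009-10-24 is a Saturday.
That's 404 days from start to end, counting both.
404 = 7 × 57 + 5, so there are 57 full weeks plus 5 extra days.
Each full week contributes 4 days from the set (Mon, Tue, Thu, Sat): 57 × 4 = 228.
The 5 extra days are Saturday, Sunday, Monday, Tuesday, Wednesday — 3 of them qualify.
Total: 228 + 3 = 231.

231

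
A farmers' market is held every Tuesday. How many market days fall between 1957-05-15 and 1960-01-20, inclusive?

140

1957-05-15 is a Wednesday.
That's 981 days from start to end, counting both.
981 = 7 × 140 + 1, so there are 140 full weeks plus 1 extra day.
Each full week contributes one Tuesday: 140 so far.
The 1 extra day is Wednesday — none qualify.
Total: 140 + 0 = 140.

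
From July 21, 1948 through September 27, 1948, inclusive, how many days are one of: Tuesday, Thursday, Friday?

July 21, 1948 is a Wednesday.
From July 21, 1948 to September 27, 1948 is 69 days inclusive.
69 = 7 × 9 + 6, so there are 9 full weeks plus 6 extra days.
Each full week contributes 3 days from the set (Tue, Thu, Fri): 9 × 3 = 27.
The 6 extra days are Wed, Thu, Fri, Sat, Sun, Mon — 2 of them qualify.
Total: 27 + 2 = 29.

29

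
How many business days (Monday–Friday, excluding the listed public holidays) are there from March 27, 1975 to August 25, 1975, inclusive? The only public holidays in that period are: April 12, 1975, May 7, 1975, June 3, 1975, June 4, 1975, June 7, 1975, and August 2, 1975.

105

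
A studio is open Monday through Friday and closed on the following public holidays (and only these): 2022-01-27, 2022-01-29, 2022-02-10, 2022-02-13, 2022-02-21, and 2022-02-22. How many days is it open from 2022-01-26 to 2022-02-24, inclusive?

2022-01-26 is a Wednesday.
The range spans 30 days (inclusive of both endpoints).
30 = 7 × 4 + 2, so there are 4 full weeks plus 2 extra days.
Each full week contributes 5 weekdays (Mon–Fri): 4 × 5 = 20.
The 2 extra days are Wed, Thu — 2 of them qualify.
Total: 20 + 2 = 22.
Holidays: 2022-01-27 (Thu); 2022-01-29 (Sat); 2022-02-10 (Thu); 2022-02-13 (Sun); 2022-02-21 (Mon); 2022-02-22 (Tue).
4 of the 6 holidays fall on weekdays; the rest are weekends and were already excluded.
Business days: 22 − 4 = 18.

18 working days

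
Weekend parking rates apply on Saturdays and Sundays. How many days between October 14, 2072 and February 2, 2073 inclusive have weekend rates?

October 14, 2072 is a Friday.
From October 14, 2072 to February 2, 2073 is 112 days inclusive.
112 = 7 × 16, so the span is exactly 16 full weeks.
Each full week contributes 2 weekend days (Sat, Sun): 16 × 2 = 32.

32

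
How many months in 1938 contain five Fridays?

A month has five Fridays exactly when Friday falls within its first (length − 28) days.
Jan: 31 days, starts Sat → 5 of Sat, Sun, Mon
Feb: 28 days, starts Tue → 5 of (none)
Mar: 31 days, starts Tue → 5 of Tue, Wed, Thu
Apr: 30 days, starts Fri → 5 of Fri, Sat ✓
May: 31 days, starts Sun → 5 of Sun, Mon, Tue
Jun: 30 days, starts Wed → 5 of Wed, Thu
Jul: 31 days, starts Fri → 5 of Fri, Sat, Sun ✓
Aug: 31 days, starts Mon → 5 of Mon, Tue, Wed
Sep: 30 days, starts Thu → 5 of Thu, Fri ✓
Oct: 31 days, starts Sat → 5 of Sat, Sun, Mon
Nov: 30 days, starts Tue → 5 of Tue, Wed
Dec: 31 days, starts Thu → 5 of Thu, Fri, Sat ✓
Months with five Fridays: Apr, Jul, Sep, Dec.

4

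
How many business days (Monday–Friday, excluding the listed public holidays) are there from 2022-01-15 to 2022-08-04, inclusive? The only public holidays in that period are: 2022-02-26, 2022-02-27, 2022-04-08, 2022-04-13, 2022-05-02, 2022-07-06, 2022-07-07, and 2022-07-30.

2022-01-15 is a Saturday.
That's 202 days from start to end, counting both.
202 = 7 × 28 + 6, so there are 28 full weeks plus 6 extra days.
Each full week contributes 5 weekdays (Mon–Fri): 28 × 5 = 140.
The 6 extra days are Saturday, Sunday, Monday, Tuesday, Wednesday, Thursday — 4 of them qualify.
Total: 140 + 4 = 144.
Holidays: 2022-02-26 (Sat); 2022-02-27 (Sun); 2022-04-08 (Fri); 2022-04-13 (Wed); 2022-05-02 (Mon); 2022-07-06 (Wed); 2022-07-07 (Thu); 2022-07-30 (Sat).
5 of the 8 holidays fall on weekdays; the rest are weekends and were already excluded.
Business days: 144 − 5 = 139.

139 business days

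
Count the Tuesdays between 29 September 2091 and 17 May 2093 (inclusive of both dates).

85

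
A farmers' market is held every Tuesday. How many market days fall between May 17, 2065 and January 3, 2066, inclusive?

May 17, 2065 is a Sunday.
The range spans 232 days (inclusive of both endpoints).
232 = 7 × 33 + 1, so there are 33 full weeks plus 1 extra day.
Each full week contributes one Tuesday: 33 so far.
The 1 extra day is Sunday — none qualify.
Total: 33 + 0 = 33.

33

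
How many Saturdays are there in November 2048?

2048-11-01 is a Sunday.
The range spans 30 days (inclusive of both endpoints).
30 = 7 × 4 + 2, so there are 4 full weeks plus 2 extra days.
Each full week contributes one Saturday: 4 so far.
The 2 extra days are Sunday, Monday — none qualify.
Total: 4 + 0 = 4.

4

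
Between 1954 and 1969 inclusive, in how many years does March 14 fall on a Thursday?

Day of week of March 14 in each year:
1954: Sun, 1955: Mon, 1956: Wed, 1957: Thu ✓, 1958: Fri, 1959: Sat, 1960: Mon, 1961: Tue, 1962: Wed, 1963: Thu ✓, 1964: Sat, 1965: Sun, 1966: Mon, 1967: Tue, 1968: Thu ✓, 1969: Fri
Thursdays: 1957, 1963, 1968.

3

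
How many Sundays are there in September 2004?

4

2004-09-01 is a Wednesday.
The range spans 30 days (inclusive of both endpoints).
30 = 7 × 4 + 2, so there are 4 full weeks plus 2 extra days.
Each full week contributes one Sunday: 4 so far.
The 2 extra days are Wed, Thu — none qualify.
Total: 4 + 0 = 4.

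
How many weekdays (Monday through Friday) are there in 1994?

1 January 1994 is a Saturday.
From 1 January 1994 to 31 December 1994 is 365 days inclusive.
365 = 7 × 52 + 1, so there are 52 full weeks plus 1 extra day.
Each full week contributes 5 weekdays (Mon–Fri): 52 × 5 = 260.
The 1 extra day is Saturday — none qualify.
Total: 260 + 0 = 260.

260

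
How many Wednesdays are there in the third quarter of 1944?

13

July 1, 1944 is a Saturday.
From July 1, 1944 to September 30, 1944 is 92 days inclusive.
92 = 7 × 13 + 1, so there are 13 full weeks plus 1 extra day.
Each full week contributes one Wednesday: 13 so far.
The 1 extra day is Sat — none qualify.
Total: 13 + 0 = 13.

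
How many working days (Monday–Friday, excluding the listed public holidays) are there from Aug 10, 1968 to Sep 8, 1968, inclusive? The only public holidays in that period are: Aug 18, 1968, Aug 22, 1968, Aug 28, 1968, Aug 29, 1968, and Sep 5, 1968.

16

Aug 10, 1968 is a Saturday.
From Aug 10, 1968 to Sep 8, 1968 is 30 days inclusive.
30 = 7 × 4 + 2, so there are 4 full weeks plus 2 extra days.
Each full week contributes 5 weekdays (Mon–Fri): 4 × 5 = 20.
The 2 extra days are Saturday, Sunday — none qualify.
Total: 20 + 0 = 20.
Holidays: Aug 18, 1968 (Sun); Aug 22, 1968 (Thu); Aug 28, 1968 (Wed); Aug 29, 1968 (Thu); Sep 5, 1968 (Thu).
4 of the 5 holidays fall on weekdays; the rest are weekends and were already excluded.
Business days: 20 − 4 = 16.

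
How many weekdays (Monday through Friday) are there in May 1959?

21

May 1, 1959 is a Friday.
The range spans 31 days (inclusive of both endpoints).
31 = 7 × 4 + 3, so there are 4 full weeks plus 3 extra days.
Each full week contributes 5 weekdays (Mon–Fri): 4 × 5 = 20.
The 3 extra days are Friday, Saturday, Sunday — 1 of them qualifies.
Total: 20 + 1 = 21.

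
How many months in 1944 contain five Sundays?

A month has five Sundays exactly when Sunday falls within its first (length − 28) days.
Jan: 31 days, starts Sat → 5 of Sat, Sun, Mon ✓
Feb: 29 days, starts Tue → 5 of Tue
Mar: 31 days, starts Wed → 5 of Wed, Thu, Fri
Apr: 30 days, starts Sat → 5 of Sat, Sun ✓
May: 31 days, starts Mon → 5 of Mon, Tue, Wed
Jun: 30 days, starts Thu → 5 of Thu, Fri
Jul: 31 days, starts Sat → 5 of Sat, Sun, Mon ✓
Aug: 31 days, starts Tue → 5 of Tue, Wed, Thu
Sep: 30 days, starts Fri → 5 of Fri, Sat
Oct: 31 days, starts Sun → 5 of Sun, Mon, Tue ✓
Nov: 30 days, starts Wed → 5 of Wed, Thu
Dec: 31 days, starts Fri → 5 of Fri, Sat, Sun ✓
Months with five Sundays: Jan, Apr, Jul, Oct, Dec.

5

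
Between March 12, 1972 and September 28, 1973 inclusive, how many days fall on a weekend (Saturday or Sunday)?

March 12, 1972 is a Sunday.
That's 566 days from start to end, counting both.
566 = 7 × 80 + 6, so there are 80 full weeks plus 6 extra days.
Each full week contributes 2 weekend days (Sat, Sun): 80 × 2 = 160.
The 6 extra days are Sun, Mon, Tue, Wed, Thu, Fri — 1 of them qualifies.
Total: 160 + 1 = 161.

161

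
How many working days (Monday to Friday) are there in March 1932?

23

1 March 1932 is a Tuesday.
From 1 March 1932 to 31 March 1932 is 31 days inclusive.
31 = 7 × 4 + 3, so there are 4 full weeks plus 3 extra days.
Each full week contributes 5 weekdays (Mon–Fri): 4 × 5 = 20.
The 3 extra days are Tuesday, Wednesday, Thursday — 3 of them qualify.
Total: 20 + 3 = 23.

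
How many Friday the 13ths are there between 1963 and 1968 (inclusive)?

10

Friday-the-13ths by year:
1963: Sep, Dec
1964: Mar, Nov
1965: Aug
1966: May
1967: Jan, Oct
1968: Sep, Dec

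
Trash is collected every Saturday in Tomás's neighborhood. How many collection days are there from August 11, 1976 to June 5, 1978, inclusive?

95

August 11, 1976 is a Wednesday.
The range spans 664 days (inclusive of both endpoints).
664 = 7 × 94 + 6, so there are 94 full weeks plus 6 extra days.
Each full week contributes one Saturday: 94 so far.
The 6 extra days are Wed, Thu, Fri, Sat, Sun, Mon — 1 of them qualifies.
Total: 94 + 1 = 95.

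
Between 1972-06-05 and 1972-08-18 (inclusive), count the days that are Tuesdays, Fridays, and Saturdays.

1972-06-05 is a Monday.
The range spans 75 days (inclusive of both endpoints).
75 = 7 × 10 + 5, so there are 10 full weeks plus 5 extra days.
Each full week contributes 3 days from the set (Tue, Fri, Sat): 10 × 3 = 30.
The 5 extra days are Mon, Tue, Wed, Thu, Fri — 2 of them qualify.
Total: 30 + 2 = 32.

32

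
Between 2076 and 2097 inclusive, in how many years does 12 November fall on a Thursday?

3

Day of week of November 12 in each year:
2076: Thu ✓, 2077: Fri, 2078: Sat, 2079: Sun, 2080: Tue, 2081: Wed, 2082: Thu ✓, 2083: Fri, 2084: Sun, 2085: Mon, 2086: Tue, 2087: Wed, 2088: Fri, 2089: Sat, 2090: Sun, 2091: Mon, 2092: Wed, 2093: Thu ✓, 2094: Fri, 2095: Sat, 2096: Mon, 2097: Tue
Thursdays: 2076, 2082, 2093.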